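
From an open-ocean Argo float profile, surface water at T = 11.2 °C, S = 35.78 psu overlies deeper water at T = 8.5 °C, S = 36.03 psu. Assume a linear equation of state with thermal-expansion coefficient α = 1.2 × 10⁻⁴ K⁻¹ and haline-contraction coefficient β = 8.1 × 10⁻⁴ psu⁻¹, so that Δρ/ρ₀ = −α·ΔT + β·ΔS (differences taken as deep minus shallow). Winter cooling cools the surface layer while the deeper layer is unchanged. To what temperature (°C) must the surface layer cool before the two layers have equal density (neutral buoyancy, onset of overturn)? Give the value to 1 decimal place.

6.8 °C

Neutral buoyancy requires Δρ = 0, i.e. −α(T_deep − T_surf′) + β(S_deep − S_surf) = 0.
T_surf′ = T_deep − (β/α)·ΔS = 8.5 − (8.1 × 10⁻⁴/1.2 × 10⁻⁴)·(+0.25) = 6.812 °C.
Cooling required: 11.2 − (6.812) = 4.388 °C.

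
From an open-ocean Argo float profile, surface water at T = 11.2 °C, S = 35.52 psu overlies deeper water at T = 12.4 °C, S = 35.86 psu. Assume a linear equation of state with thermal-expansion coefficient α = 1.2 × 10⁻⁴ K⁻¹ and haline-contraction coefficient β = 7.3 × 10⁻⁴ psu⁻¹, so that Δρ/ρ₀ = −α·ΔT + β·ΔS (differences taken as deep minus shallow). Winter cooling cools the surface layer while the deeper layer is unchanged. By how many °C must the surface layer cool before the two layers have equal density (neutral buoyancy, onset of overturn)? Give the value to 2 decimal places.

0.87 °C

Neutral buoyancy requires Δρ = 0, i.e. −α(T_deep − T_surf′) + β(S_deep − S_surf) = 0.
T_surf′ = T_deep − (β/α)·ΔS = 12.4 − (7.3 × 10⁻⁴/1.2 × 10⁻⁴)·(+0.34) = 10.3317 °C.
Cooling required: 11.2 − (10.3317) = 0.8683 °C.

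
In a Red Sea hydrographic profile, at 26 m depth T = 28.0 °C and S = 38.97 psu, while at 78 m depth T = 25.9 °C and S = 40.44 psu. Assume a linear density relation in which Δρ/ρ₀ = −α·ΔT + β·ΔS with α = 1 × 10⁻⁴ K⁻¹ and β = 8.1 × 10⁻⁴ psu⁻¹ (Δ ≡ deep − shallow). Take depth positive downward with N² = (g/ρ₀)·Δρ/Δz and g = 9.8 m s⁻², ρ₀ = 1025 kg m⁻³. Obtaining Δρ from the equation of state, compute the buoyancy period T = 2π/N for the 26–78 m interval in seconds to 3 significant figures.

387 s

ΔT = -2.1 K, ΔS = +1.47 psu (deep − shallow).
Δρ/ρ₀ = −αΔT + βΔS = 2.10 × 10⁻⁴ + 1.1907 × 10⁻³ = 1.4007 × 10⁻³, so Δρ ≈ 1.436 kg m⁻³.
N² = (g/ρ₀)·Δρ/Δz = g·(Δρ/ρ₀)/Δz = 9.8 × 1.4007 × 10⁻³ / 52 = 2.6398 × 10⁻⁴ s⁻².
N = √(2.6398 × 10⁻⁴) = 0.016247 rad s⁻¹ → T = 2π/N = 386.73 s ≈ 387 s.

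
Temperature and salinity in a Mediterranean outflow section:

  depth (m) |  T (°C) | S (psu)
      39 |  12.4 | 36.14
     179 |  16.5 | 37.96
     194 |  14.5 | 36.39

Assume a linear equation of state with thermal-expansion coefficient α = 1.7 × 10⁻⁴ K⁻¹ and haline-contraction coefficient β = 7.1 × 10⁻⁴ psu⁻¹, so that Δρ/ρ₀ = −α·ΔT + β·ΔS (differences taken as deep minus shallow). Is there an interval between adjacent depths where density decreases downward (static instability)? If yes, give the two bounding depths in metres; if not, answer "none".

179–194 m

Evaluate Δρ/ρ₀ = −αΔT + βΔS across each adjacent pair:
  39–179 m: −αΔT+βΔS = −(1.7 × 10⁻⁴)(+4.1)+(7.1 × 10⁻⁴)(+1.82) = 6.0 × 10⁻⁴ → stable
  179–194 m: −αΔT+βΔS = −(1.7 × 10⁻⁴)(-2.0)+(7.1 × 10⁻⁴)(-1.57) = -7.7 × 10⁻⁴ → UNSTABLE
The 179–194 m interval has Δρ < 0: lighter water underlies denser water.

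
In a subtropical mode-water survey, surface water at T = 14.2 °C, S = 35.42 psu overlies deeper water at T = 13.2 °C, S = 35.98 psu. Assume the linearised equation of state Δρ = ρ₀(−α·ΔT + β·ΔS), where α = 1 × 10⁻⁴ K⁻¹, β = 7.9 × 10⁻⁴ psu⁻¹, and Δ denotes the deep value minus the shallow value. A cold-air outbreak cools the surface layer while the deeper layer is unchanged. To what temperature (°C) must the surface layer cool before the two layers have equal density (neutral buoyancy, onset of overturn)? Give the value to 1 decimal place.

Neutral buoyancy requires Δρ = 0, i.e. −α(T_deep − T_surf′) + β(S_deep − S_surf) = 0.
T_surf′ = T_deep − (β/α)·ΔS = 13.2 − (7.9 × 10⁻⁴/1 × 10⁻⁴)·(+0.56) = 8.776 °C.
Cooling required: 14.2 − (8.776) = 5.424 °C.

8.8 °C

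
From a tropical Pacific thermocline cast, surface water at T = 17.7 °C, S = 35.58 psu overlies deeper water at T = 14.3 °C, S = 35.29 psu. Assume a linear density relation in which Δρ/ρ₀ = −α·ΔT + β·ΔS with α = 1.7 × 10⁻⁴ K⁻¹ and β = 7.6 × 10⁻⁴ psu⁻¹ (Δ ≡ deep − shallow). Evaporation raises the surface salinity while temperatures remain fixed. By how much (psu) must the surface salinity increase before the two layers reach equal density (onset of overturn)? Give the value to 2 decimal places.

Neutral buoyancy requires −α(T_deep − T_surf) + β(S_deep − S_surf′) = 0.
S_surf′ = S_deep − (α/β)·ΔT = 35.29 − (1.7 × 10⁻⁴/7.6 × 10⁻⁴)·(-3.4) = 36.0505 psu.
Increase required: 36.0505 − 35.58 = 0.4705 psu.

0.47 psu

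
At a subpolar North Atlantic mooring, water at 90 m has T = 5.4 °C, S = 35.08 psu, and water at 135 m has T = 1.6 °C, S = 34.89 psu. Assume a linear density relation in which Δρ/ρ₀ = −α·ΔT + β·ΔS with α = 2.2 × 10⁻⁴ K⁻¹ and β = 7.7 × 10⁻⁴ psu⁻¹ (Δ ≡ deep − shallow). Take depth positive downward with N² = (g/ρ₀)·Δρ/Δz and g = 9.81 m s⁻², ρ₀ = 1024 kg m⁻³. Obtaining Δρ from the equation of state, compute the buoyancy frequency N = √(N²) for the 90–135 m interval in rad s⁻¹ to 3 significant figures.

ΔT = -3.8 K, ΔS = -0.19 psu (deep − shallow).
Δρ/ρ₀ = −αΔT + βΔS = 8.36 × 10⁻⁴ − 1.463 × 10⁻⁴ = 6.897 × 10⁻⁴, so Δρ ≈ 0.7063 kg m⁻³.
N² = (g/ρ₀)·Δρ/Δz = g·(Δρ/ρ₀)/Δz = 9.81 × 6.897 × 10⁻⁴ / 45 = 1.5035 × 10⁻⁴ s⁻².
N = √(1.5035 × 10⁻⁴) = 0.012262 rad s⁻¹ ≈ 0.0123 rad s⁻¹.

0.0123 rad s⁻¹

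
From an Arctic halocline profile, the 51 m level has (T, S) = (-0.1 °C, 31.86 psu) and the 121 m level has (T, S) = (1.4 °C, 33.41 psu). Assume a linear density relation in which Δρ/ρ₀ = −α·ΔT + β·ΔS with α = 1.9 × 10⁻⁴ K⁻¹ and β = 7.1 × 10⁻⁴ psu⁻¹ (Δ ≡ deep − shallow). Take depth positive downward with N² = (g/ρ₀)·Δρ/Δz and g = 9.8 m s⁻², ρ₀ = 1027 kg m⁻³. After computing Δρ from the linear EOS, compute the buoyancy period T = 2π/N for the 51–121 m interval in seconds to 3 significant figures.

588 s

ΔT = +1.5 K, ΔS = +1.55 psu (deep − shallow).
Δρ/ρ₀ = −αΔT + βΔS = -2.85 × 10⁻⁴ + 1.1005 × 10⁻³ = 8.155 × 10⁻⁴, so Δρ ≈ 0.8375 kg m⁻³.
N² = (g/ρ₀)·Δρ/Δz = g·(Δρ/ρ₀)/Δz = 9.8 × 8.155 × 10⁻⁴ / 70 = 1.1417 × 10⁻⁴ s⁻².
N = √(1.1417 × 10⁻⁴) = 0.010685 rad s⁻¹ → T = 2π/N = 588.04 s ≈ 588 s.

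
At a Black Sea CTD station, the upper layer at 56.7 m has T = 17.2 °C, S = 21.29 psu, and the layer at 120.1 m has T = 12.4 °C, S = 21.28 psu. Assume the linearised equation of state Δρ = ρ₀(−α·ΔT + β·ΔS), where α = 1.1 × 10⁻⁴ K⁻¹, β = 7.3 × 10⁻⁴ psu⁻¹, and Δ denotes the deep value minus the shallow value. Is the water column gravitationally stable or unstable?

stable

ΔT = 12.4 − 17.2 = -4.8 K and ΔS = 21.28 − 21.29 = -0.01 psu (deep − shallow).
−αΔT = 5.28 × 10⁻⁴; βΔS = -7.30 × 10⁻⁶; sum Δρ/ρ₀ = 5.207 × 10⁻⁴.
Δρ/ρ₀ > 0, so Δρ > 0: deeper water is denser → statically stable.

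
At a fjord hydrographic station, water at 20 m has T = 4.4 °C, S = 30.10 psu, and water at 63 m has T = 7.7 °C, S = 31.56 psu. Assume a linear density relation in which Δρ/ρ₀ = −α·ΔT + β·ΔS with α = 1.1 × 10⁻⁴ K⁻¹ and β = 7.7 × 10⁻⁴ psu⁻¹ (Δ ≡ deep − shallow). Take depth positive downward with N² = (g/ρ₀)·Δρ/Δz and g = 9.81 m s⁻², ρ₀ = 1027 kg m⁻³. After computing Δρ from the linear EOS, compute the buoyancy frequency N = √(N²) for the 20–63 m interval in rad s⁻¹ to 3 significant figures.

0.0132 rad s⁻¹

ΔT = +3.3 K, ΔS = +1.46 psu (deep − shallow).
Δρ/ρ₀ = −αΔT + βΔS = -3.63 × 10⁻⁴ + 1.1242 × 10⁻³ = 7.612 × 10⁻⁴, so Δρ ≈ 0.7818 kg m⁻³.
N² = (g/ρ₀)·Δρ/Δz = g·(Δρ/ρ₀)/Δz = 9.81 × 7.612 × 10⁻⁴ / 43 = 1.7366 × 10⁻⁴ s⁻².
N = √(1.7366 × 10⁻⁴) = 0.013178 rad s⁻¹ ≈ 0.0132 rad s⁻¹.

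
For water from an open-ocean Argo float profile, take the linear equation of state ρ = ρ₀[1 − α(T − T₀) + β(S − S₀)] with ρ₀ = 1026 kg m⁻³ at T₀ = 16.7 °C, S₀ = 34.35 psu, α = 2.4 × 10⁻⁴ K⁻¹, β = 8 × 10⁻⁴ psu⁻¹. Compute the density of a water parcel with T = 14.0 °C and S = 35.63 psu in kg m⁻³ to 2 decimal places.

1027.72 kg m⁻³

T − T₀ = -2.7 K, S − S₀ = +1.28 psu.
Bracket = 1 − α·(-2.7) + β·(+1.28) = 1 + (1.672 × 10⁻³) = 1.0016720.
ρ = 1026 × 1.0016720 = 1027.72 kg m⁻³.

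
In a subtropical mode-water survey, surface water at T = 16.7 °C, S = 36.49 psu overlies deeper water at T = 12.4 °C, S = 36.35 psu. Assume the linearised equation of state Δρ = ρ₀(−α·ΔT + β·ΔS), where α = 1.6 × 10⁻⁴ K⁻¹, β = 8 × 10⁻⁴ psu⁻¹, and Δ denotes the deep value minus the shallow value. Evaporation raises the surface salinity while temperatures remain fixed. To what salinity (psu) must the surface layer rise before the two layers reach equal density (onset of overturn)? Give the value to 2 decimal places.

Neutral buoyancy requires −α(T_deep − T_surf) + β(S_deep − S_surf′) = 0.
S_surf′ = S_deep − (α/β)·ΔT = 36.35 − (1.6 × 10⁻⁴/8 × 10⁻⁴)·(-4.3) = 37.2100 psu.
Increase required: 37.2100 − 36.49 = 0.7200 psu.

37.21 psu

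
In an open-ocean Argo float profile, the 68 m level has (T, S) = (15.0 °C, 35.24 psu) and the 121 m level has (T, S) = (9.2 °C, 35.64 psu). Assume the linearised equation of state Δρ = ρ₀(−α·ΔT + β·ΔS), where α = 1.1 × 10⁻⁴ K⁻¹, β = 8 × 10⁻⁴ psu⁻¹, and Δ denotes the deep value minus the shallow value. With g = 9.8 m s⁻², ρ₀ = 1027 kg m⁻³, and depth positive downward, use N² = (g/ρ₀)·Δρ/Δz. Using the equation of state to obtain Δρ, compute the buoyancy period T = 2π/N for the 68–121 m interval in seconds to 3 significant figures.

472 s

ΔT = -5.8 K, ΔS = +0.40 psu (deep − shallow).
Δρ/ρ₀ = −αΔT + βΔS = 6.38 × 10⁻⁴ + 3.20 × 10⁻⁴ = 9.58 × 10⁻⁴, so Δρ ≈ 0.9839 kg m⁻³.
N² = (g/ρ₀)·Δρ/Δz = g·(Δρ/ρ₀)/Δz = 9.8 × 9.58 × 10⁻⁴ / 53 = 1.7714 × 10⁻⁴ s⁻².
N = √(1.7714 × 10⁻⁴) = 0.013309 rad s⁻¹ → T = 2π/N = 472.10 s ≈ 472 s.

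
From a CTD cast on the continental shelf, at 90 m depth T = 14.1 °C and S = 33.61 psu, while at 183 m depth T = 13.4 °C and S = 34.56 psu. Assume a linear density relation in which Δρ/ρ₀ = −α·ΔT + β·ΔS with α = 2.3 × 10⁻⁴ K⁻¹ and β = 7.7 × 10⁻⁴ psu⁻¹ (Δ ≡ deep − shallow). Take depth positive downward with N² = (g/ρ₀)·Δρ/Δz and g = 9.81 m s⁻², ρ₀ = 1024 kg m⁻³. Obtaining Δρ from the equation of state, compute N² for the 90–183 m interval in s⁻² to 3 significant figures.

9.41 × 10⁻⁵ s⁻²

ΔT = -0.7 K, ΔS = +0.95 psu (deep − shallow).
Δρ/ρ₀ = −αΔT + βΔS = 1.61 × 10⁻⁴ + 7.315 × 10⁻⁴ = 8.925 × 10⁻⁴, so Δρ ≈ 0.9139 kg m⁻³.
N² = (g/ρ₀)·Δρ/Δz = g·(Δρ/ρ₀)/Δz = 9.81 × 8.925 × 10⁻⁴ / 93 = 9.4144 × 10⁻⁵ s⁻² ≈ 9.41 × 10⁻⁵ s⁻².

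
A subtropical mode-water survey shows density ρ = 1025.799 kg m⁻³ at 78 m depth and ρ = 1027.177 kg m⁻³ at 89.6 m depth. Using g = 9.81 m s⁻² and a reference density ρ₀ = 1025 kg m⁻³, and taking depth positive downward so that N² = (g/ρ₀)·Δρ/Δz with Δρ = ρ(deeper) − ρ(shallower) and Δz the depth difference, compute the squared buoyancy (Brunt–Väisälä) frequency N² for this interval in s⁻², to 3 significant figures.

Δρ = 1027.177 − 1025.799 = 1.378 kg m⁻³ over Δz = 89.6 − 78 = 11.6 m.
N² = (9.81/1025) × (1.378/11.6) = 1.1369 × 10⁻³ s⁻² ≈ 1.14 × 10⁻³ s⁻².

1.14 × 10⁻³ s⁻²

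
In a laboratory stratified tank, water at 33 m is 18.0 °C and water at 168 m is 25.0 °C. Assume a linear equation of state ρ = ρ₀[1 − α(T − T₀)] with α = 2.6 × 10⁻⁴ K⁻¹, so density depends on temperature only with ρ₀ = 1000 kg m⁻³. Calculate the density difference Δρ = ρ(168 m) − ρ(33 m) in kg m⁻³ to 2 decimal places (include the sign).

ΔT = +7.0 K, Δρ/ρ₀ = −αΔT = -1.82 × 10⁻³.
Δρ = 1000 × (-1.82 × 10⁻³) = -1.82 kg m⁻³.
Negative Δρ: lighter below, statically unstable.

-1.82 kg m⁻³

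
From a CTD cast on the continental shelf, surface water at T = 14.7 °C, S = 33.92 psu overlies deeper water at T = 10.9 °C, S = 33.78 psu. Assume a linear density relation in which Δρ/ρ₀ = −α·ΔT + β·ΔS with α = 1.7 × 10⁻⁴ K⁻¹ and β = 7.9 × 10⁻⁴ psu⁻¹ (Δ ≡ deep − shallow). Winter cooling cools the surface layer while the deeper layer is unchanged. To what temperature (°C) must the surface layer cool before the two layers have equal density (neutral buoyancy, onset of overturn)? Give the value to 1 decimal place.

Neutral buoyancy requires Δρ = 0, i.e. −α(T_deep − T_surf′) + β(S_deep − S_surf) = 0.
T_surf′ = T_deep − (β/α)·ΔS = 10.9 − (7.9 × 10⁻⁴/1.7 × 10⁻⁴)·(-0.14) = 11.551 °C.
Cooling required: 14.7 − (11.551) = 3.149 °C.

11.6 °C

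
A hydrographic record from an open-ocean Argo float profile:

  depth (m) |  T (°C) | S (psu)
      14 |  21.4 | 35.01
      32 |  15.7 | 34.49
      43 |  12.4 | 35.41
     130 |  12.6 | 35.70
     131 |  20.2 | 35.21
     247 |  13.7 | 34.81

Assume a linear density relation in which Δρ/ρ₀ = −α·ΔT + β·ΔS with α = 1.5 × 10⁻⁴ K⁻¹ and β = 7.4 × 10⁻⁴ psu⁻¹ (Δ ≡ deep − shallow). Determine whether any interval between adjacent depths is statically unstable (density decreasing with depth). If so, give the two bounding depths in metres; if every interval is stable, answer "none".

130–131 m

Evaluate Δρ/ρ₀ = −αΔT + βΔS across each adjacent pair:
  14–32 m: −αΔT+βΔS = −(1.5 × 10⁻⁴)(-5.7)+(7.4 × 10⁻⁴)(-0.52) = 4.7 × 10⁻⁴ → stable
  32–43 m: −αΔT+βΔS = −(1.5 × 10⁻⁴)(-3.3)+(7.4 × 10⁻⁴)(+0.92) = 1.2 × 10⁻³ → stable
  43–130 m: −αΔT+βΔS = −(1.5 × 10⁻⁴)(+0.2)+(7.4 × 10⁻⁴)(+0.29) = 1.8 × 10⁻⁴ → stable
  130–131 m: −αΔT+βΔS = −(1.5 × 10⁻⁴)(+7.6)+(7.4 × 10⁻⁴)(-0.49) = -1.5 × 10⁻³ → UNSTABLE
  131–247 m: −αΔT+βΔS = −(1.5 × 10⁻⁴)(-6.5)+(7.4 × 10⁻⁴)(-0.40) = 6.8 × 10⁻⁴ → stable
The 130–131 m interval has Δρ < 0: lighter water underlies denser water.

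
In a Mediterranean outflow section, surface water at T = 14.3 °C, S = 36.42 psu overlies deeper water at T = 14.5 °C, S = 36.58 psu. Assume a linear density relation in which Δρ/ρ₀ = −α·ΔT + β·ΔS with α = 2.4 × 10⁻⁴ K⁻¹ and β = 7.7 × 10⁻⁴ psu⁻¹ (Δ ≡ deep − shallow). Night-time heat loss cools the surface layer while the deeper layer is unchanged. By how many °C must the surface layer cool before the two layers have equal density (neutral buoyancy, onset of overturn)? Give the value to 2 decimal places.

0.31 °C

Neutral buoyancy requires Δρ = 0, i.e. −α(T_deep − T_surf′) + β(S_deep − S_surf) = 0.
T_surf′ = T_deep − (β/α)·ΔS = 14.5 − (7.7 × 10⁻⁴/2.4 × 10⁻⁴)·(+0.16) = 13.9867 °C.
Cooling required: 14.3 − (13.9867) = 0.3133 °C.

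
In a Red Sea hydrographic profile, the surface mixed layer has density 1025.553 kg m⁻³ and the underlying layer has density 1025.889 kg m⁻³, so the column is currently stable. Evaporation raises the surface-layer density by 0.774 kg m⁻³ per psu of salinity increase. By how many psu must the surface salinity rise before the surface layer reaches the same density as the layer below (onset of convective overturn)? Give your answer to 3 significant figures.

Density deficit of the surface layer: 1025.889 − 1025.553 = 0.336 kg m⁻³.
Required change = 0.336 / 0.774 = 0.434 psu.

0.434 psu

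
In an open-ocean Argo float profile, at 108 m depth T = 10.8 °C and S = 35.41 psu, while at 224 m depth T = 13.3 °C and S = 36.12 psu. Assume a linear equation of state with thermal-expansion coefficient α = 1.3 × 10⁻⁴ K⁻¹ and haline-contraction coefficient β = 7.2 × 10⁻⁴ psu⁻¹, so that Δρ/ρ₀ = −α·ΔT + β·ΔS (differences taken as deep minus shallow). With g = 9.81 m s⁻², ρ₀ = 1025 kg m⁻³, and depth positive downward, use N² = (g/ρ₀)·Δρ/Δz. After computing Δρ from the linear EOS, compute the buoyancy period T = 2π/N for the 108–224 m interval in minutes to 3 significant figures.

26.4 min

ΔT = +2.5 K, ΔS = +0.71 psu (deep − shallow).
Δρ/ρ₀ = −αΔT + βΔS = -3.25 × 10⁻⁴ + 5.112 × 10⁻⁴ = 1.862 × 10⁻⁴, so Δρ ≈ 0.1909 kg m⁻³.
N² = (g/ρ₀)·Δρ/Δz = g·(Δρ/ρ₀)/Δz = 9.81 × 1.862 × 10⁻⁴ / 116 = 1.5747 × 10⁻⁵ s⁻².
N = √(1.5747 × 10⁻⁵) = 3.9682 × 10⁻³ rad s⁻¹ → T = 2π/N = 1.5834 × 10³ s = 26.390 min ≈ 26.4 min.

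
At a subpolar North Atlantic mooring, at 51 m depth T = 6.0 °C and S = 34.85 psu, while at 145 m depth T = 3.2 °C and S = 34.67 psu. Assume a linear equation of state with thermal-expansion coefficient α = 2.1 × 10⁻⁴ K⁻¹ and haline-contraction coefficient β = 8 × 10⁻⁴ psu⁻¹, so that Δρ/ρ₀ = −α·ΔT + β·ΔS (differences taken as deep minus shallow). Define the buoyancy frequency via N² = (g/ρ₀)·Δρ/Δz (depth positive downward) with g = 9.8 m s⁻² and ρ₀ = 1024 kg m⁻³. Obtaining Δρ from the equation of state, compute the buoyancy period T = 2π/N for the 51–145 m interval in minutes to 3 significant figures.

ΔT = -2.8 K, ΔS = -0.18 psu (deep − shallow).
Δρ/ρ₀ = −αΔT + βΔS = 5.88 × 10⁻⁴ − 1.44 × 10⁻⁴ = 4.44 × 10⁻⁴, so Δρ ≈ 0.4547 kg m⁻³.
N² = (g/ρ₀)·Δρ/Δz = g·(Δρ/ρ₀)/Δz = 9.8 × 4.44 × 10⁻⁴ / 94 = 4.6289 × 10⁻⁵ s⁻².
N = √(4.6289 × 10⁻⁵) = 6.8036 × 10⁻³ rad s⁻¹ → T = 2π/N = 923.51 s = 15.392 min ≈ 15.4 min.

15.4 min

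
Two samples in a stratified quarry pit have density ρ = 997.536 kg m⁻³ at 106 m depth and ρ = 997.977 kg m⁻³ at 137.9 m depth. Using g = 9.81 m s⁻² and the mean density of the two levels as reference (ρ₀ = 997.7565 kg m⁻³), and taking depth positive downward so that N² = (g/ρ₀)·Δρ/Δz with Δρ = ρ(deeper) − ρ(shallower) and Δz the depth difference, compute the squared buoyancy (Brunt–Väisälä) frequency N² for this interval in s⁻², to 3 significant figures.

Δρ = 997.977 − 997.536 = 0.441 kg m⁻³ over Δz = 137.9 − 106 = 31.9 m.
N² = (9.81/997.7565) × (0.441/31.9) = 1.3592 × 10⁻⁴ s⁻² ≈ 1.36 × 10⁻⁴ s⁻².

1.36 × 10⁻⁴ s⁻²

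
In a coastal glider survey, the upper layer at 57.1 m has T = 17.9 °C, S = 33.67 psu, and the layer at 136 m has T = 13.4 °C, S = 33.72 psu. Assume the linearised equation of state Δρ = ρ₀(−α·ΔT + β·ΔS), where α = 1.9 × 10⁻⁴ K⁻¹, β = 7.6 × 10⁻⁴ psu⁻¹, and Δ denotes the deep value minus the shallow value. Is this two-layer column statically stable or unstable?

ΔT = 13.4 − 17.9 = -4.5 K and ΔS = 33.72 − 33.67 = +0.05 psu (deep − shallow).
−αΔT = 8.55 × 10⁻⁴; βΔS = 3.80 × 10⁻⁵; sum Δρ/ρ₀ = 8.93 × 10⁻⁴.
Δρ/ρ₀ > 0, so Δρ > 0: deeper water is denser → statically stable.

stable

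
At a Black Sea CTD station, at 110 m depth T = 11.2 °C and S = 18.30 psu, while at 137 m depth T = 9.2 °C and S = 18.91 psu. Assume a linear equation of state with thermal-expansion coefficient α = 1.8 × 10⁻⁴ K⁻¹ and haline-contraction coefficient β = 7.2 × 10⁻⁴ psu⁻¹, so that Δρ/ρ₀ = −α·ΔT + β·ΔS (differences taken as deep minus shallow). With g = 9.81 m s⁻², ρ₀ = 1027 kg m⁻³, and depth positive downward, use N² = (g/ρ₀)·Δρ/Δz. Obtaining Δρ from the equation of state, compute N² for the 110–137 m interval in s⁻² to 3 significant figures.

2.90 × 10⁻⁴ s⁻²

ΔT = -2.0 K, ΔS = +0.61 psu (deep − shallow).
Δρ/ρ₀ = −αΔT + βΔS = 3.60 × 10⁻⁴ + 4.392 × 10⁻⁴ = 7.992 × 10⁻⁴, so Δρ ≈ 0.8208 kg m⁻³.
N² = (g/ρ₀)·Δρ/Δz = g·(Δρ/ρ₀)/Δz = 9.81 × 7.992 × 10⁻⁴ / 27 = 2.9038 × 10⁻⁴ s⁻² ≈ 2.90 × 10⁻⁴ s⁻².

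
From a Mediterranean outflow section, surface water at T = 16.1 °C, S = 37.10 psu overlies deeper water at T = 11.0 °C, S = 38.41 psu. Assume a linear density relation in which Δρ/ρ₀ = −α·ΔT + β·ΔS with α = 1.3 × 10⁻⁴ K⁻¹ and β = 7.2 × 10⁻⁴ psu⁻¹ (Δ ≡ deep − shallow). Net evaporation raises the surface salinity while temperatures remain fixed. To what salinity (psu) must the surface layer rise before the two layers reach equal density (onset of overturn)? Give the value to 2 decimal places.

39.33 psu

Neutral buoyancy requires −α(T_deep − T_surf) + β(S_deep − S_surf′) = 0.
S_surf′ = S_deep − (α/β)·ΔT = 38.41 − (1.3 × 10⁻⁴/7.2 × 10⁻⁴)·(-5.1) = 39.3308 psu.
Increase required: 39.3308 − 37.10 = 2.2308 psu.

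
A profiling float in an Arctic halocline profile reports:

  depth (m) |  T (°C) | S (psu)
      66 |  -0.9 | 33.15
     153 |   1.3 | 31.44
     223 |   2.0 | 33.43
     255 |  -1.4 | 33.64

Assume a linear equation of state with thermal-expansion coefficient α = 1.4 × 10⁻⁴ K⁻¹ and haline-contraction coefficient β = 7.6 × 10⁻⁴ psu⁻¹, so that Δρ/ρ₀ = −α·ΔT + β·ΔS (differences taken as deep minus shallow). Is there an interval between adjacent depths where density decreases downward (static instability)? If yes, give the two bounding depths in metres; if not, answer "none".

Evaluate Δρ/ρ₀ = −αΔT + βΔS across each adjacent pair:
  66–153 m: −αΔT+βΔS = −(1.4 × 10⁻⁴)(+2.2)+(7.6 × 10⁻⁴)(-1.71) = -1.6 × 10⁻³ → UNSTABLE
  153–223 m: −αΔT+βΔS = −(1.4 × 10⁻⁴)(+0.7)+(7.6 × 10⁻⁴)(+1.99) = 1.4 × 10⁻³ → stable
  223–255 m: −αΔT+βΔS = −(1.4 × 10⁻⁴)(-3.4)+(7.6 × 10⁻⁴)(+0.21) = 6.4 × 10⁻⁴ → stable
The 66–153 m interval has Δρ < 0: lighter water underlies denser water.

66–153 m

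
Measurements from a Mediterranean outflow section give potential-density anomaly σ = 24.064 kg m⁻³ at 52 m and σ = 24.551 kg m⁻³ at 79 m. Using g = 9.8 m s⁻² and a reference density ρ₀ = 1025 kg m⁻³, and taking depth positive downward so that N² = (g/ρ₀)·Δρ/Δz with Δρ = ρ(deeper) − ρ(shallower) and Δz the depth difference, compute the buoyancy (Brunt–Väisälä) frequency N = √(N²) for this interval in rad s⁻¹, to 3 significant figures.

0.0131 rad s⁻¹

Δρ = 1024.551 − 1024.064 = 0.487 kg m⁻³ over Δz = 79 − 52 = 27 m.
N² = (9.8/1025) × (0.487/27) = 1.7245 × 10⁻⁴ s⁻².
N = √(1.7245 × 10⁻⁴) = 0.013132 rad s⁻¹ ≈ 0.0131 rad s⁻¹.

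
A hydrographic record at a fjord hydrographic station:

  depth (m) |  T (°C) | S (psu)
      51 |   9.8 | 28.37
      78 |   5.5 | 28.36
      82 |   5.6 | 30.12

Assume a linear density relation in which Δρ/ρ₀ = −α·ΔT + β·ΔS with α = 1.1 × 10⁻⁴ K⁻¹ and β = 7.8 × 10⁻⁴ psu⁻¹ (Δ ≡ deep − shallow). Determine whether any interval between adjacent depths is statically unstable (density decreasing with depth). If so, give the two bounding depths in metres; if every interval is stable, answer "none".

Evaluate Δρ/ρ₀ = −αΔT + βΔS across each adjacent pair:
  51–78 m: −αΔT+βΔS = −(1.1 × 10⁻⁴)(-4.3)+(7.8 × 10⁻⁴)(-0.01) = 4.7 × 10⁻⁴ → stable
  78–82 m: −αΔT+βΔS = −(1.1 × 10⁻⁴)(+0.1)+(7.8 × 10⁻⁴)(+1.76) = 1.4 × 10⁻³ → stable
Every interval has Δρ > 0: the column is stably stratified throughout.

none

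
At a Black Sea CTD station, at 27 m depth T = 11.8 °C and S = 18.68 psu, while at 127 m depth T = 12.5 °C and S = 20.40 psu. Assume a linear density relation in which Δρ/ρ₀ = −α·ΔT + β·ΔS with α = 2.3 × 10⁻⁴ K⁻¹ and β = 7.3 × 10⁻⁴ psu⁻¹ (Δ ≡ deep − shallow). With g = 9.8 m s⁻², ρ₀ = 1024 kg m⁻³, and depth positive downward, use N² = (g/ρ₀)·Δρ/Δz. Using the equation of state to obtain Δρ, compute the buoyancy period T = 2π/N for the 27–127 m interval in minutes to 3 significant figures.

ΔT = +0.7 K, ΔS = +1.72 psu (deep − shallow).
Δρ/ρ₀ = −αΔT + βΔS = -1.61 × 10⁻⁴ + 1.2556 × 10⁻³ = 1.0946 × 10⁻³, so Δρ ≈ 1.121 kg m⁻³.
N² = (g/ρ₀)·Δρ/Δz = g·(Δρ/ρ₀)/Δz = 9.8 × 1.0946 × 10⁻³ / 100 = 1.0727 × 10⁻⁴ s⁻².
N = √(1.0727 × 10⁻⁴) = 0.010357 rad s⁻¹ → T = 2π/N = 606.66 s = 10.111 min ≈ 10.1 min.

10.1 min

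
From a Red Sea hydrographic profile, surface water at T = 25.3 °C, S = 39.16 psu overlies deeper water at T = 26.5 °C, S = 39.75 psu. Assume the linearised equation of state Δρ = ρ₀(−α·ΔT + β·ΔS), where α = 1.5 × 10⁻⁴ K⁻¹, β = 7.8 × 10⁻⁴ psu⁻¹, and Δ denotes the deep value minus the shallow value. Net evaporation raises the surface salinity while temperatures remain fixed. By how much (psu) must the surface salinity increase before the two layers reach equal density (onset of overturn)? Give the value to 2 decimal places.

0.36 psu

Neutral buoyancy requires −α(T_deep − T_surf) + β(S_deep − S_surf′) = 0.
S_surf′ = S_deep − (α/β)·ΔT = 39.75 − (1.5 × 10⁻⁴/7.8 × 10⁻⁴)·(+1.2) = 39.5192 psu.
Increase required: 39.5192 − 39.16 = 0.3592 psu.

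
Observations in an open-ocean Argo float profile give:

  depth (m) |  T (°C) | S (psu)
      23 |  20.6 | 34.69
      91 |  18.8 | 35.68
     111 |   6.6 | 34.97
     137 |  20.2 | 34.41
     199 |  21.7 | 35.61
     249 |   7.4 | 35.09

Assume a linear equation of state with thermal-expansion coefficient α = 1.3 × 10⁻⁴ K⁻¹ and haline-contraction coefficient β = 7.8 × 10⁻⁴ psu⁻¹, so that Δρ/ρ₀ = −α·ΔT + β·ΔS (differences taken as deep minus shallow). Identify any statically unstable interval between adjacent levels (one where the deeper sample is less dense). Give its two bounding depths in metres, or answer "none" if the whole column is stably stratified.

111–137 m

Evaluate Δρ/ρ₀ = −αΔT + βΔS across each adjacent pair:
  23–91 m: −αΔT+βΔS = −(1.3 × 10⁻⁴)(-1.8)+(7.8 × 10⁻⁴)(+0.99) = 1.0 × 10⁻³ → stable
  91–111 m: −αΔT+βΔS = −(1.3 × 10⁻⁴)(-12.2)+(7.8 × 10⁻⁴)(-0.71) = 1.0 × 10⁻³ → stable
  111–137 m: −αΔT+βΔS = −(1.3 × 10⁻⁴)(+13.6)+(7.8 × 10⁻⁴)(-0.56) = -2.2 × 10⁻³ → UNSTABLE
  137–199 m: −αΔT+βΔS = −(1.3 × 10⁻⁴)(+1.5)+(7.8 × 10⁻⁴)(+1.20) = 7.4 × 10⁻⁴ → stable
  199–249 m: −αΔT+βΔS = −(1.3 × 10⁻⁴)(-14.3)+(7.8 × 10⁻⁴)(-0.52) = 1.5 × 10⁻³ → stable
The 111–137 m interval has Δρ < 0: lighter water underlies denser water.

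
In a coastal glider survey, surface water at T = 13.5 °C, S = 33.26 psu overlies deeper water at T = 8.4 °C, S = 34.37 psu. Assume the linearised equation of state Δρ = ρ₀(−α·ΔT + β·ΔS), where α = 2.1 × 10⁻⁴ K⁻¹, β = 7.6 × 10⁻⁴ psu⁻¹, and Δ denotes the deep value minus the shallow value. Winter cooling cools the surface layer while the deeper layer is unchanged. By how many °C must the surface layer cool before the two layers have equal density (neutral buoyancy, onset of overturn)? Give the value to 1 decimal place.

Neutral buoyancy requires Δρ = 0, i.e. −α(T_deep − T_surf′) + β(S_deep − S_surf) = 0.
T_surf′ = T_deep − (β/α)·ΔS = 8.4 − (7.6 × 10⁻⁴/2.1 × 10⁻⁴)·(+1.11) = 4.383 °C.
Cooling required: 13.5 − (4.383) = 9.117 °C.

9.1 °C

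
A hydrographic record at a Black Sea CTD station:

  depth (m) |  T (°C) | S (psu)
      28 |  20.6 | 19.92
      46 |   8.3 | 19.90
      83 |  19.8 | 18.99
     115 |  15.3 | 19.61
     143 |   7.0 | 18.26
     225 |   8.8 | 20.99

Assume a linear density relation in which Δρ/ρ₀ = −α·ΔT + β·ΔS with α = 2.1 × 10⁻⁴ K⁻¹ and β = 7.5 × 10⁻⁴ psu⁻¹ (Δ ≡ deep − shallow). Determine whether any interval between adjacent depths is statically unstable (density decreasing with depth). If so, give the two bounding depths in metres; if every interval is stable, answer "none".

46–83 m

Evaluate Δρ/ρ₀ = −αΔT + βΔS across each adjacent pair:
  28–46 m: −αΔT+βΔS = −(2.1 × 10⁻⁴)(-12.3)+(7.5 × 10⁻⁴)(-0.02) = 2.6 × 10⁻³ → stable
  46–83 m: −αΔT+βΔS = −(2.1 × 10⁻⁴)(+11.5)+(7.5 × 10⁻⁴)(-0.91) = -3.1 × 10⁻³ → UNSTABLE
  83–115 m: −αΔT+βΔS = −(2.1 × 10⁻⁴)(-4.5)+(7.5 × 10⁻⁴)(+0.62) = 1.4 × 10⁻³ → stable
  115–143 m: −αΔT+βΔS = −(2.1 × 10⁻⁴)(-8.3)+(7.5 × 10⁻⁴)(-1.35) = 7.3 × 10⁻⁴ → stable
  143–225 m: −αΔT+βΔS = −(2.1 × 10⁻⁴)(+1.8)+(7.5 × 10⁻⁴)(+2.73) = 1.7 × 10⁻³ → stable
The 46–83 m interval has Δρ < 0: lighter water underlies denser water.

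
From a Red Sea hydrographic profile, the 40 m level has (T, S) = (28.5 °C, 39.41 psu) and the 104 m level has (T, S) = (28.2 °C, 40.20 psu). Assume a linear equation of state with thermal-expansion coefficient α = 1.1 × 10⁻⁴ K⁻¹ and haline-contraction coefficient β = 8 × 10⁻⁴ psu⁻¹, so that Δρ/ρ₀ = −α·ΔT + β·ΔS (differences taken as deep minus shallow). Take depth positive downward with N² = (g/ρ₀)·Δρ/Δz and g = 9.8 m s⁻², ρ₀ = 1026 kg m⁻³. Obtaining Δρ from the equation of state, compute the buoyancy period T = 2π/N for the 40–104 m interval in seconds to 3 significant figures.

ΔT = -0.3 K, ΔS = +0.79 psu (deep − shallow).
Δρ/ρ₀ = −αΔT + βΔS = 3.30 × 10⁻⁵ + 6.32 × 10⁻⁴ = 6.65 × 10⁻⁴, so Δρ ≈ 0.6823 kg m⁻³.
N² = (g/ρ₀)·Δρ/Δz = g·(Δρ/ρ₀)/Δz = 9.8 × 6.65 × 10⁻⁴ / 64 = 1.0183 × 10⁻⁴ s⁻².
N = √(1.0183 × 10⁻⁴) = 0.010091 rad s⁻¹ → T = 2π/N = 622.65 s ≈ 623 s.

623 s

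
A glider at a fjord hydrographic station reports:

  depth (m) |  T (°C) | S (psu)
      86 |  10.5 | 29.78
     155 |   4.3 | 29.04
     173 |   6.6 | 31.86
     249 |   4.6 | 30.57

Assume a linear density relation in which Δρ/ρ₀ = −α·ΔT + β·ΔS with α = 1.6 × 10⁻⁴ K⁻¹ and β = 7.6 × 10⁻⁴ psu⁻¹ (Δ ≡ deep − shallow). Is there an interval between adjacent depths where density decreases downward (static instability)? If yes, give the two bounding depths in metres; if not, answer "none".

Evaluate Δρ/ρ₀ = −αΔT + βΔS across each adjacent pair:
  86–155 m: −αΔT+βΔS = −(1.6 × 10⁻⁴)(-6.2)+(7.6 × 10⁻⁴)(-0.74) = 4.3 × 10⁻⁴ → stable
  155–173 m: −αΔT+βΔS = −(1.6 × 10⁻⁴)(+2.3)+(7.6 × 10⁻⁴)(+2.82) = 1.8 × 10⁻³ → stable
  173–249 m: −αΔT+βΔS = −(1.6 × 10⁻⁴)(-2.0)+(7.6 × 10⁻⁴)(-1.29) = -6.6 × 10⁻⁴ → UNSTABLE
The 173–249 m interval has Δρ < 0: lighter water underlies denser water.

173–249 m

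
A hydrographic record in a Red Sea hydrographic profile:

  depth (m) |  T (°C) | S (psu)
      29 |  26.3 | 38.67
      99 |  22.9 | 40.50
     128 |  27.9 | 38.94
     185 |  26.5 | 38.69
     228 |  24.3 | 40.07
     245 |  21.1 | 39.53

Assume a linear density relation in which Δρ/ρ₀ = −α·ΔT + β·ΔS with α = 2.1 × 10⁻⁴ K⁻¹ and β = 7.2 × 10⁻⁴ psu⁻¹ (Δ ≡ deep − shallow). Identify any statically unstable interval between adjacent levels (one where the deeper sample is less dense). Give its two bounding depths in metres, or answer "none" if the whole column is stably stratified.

99–128 m

Evaluate Δρ/ρ₀ = −αΔT + βΔS across each adjacent pair:
  29–99 m: −αΔT+βΔS = −(2.1 × 10⁻⁴)(-3.4)+(7.2 × 10⁻⁴)(+1.83) = 2.0 × 10⁻³ → stable
  99–128 m: −αΔT+βΔS = −(2.1 × 10⁻⁴)(+5.0)+(7.2 × 10⁻⁴)(-1.56) = -2.2 × 10⁻³ → UNSTABLE
  128–185 m: −αΔT+βΔS = −(2.1 × 10⁻⁴)(-1.4)+(7.2 × 10⁻⁴)(-0.25) = 1.1 × 10⁻⁴ → stable
  185–228 m: −αΔT+βΔS = −(2.1 × 10⁻⁴)(-2.2)+(7.2 × 10⁻⁴)(+1.38) = 1.5 × 10⁻³ → stable
  228–245 m: −αΔT+βΔS = −(2.1 × 10⁻⁴)(-3.2)+(7.2 × 10⁻⁴)(-0.54) = 2.8 × 10⁻⁴ → stable
The 99–128 m interval has Δρ < 0: lighter water underlies denser water.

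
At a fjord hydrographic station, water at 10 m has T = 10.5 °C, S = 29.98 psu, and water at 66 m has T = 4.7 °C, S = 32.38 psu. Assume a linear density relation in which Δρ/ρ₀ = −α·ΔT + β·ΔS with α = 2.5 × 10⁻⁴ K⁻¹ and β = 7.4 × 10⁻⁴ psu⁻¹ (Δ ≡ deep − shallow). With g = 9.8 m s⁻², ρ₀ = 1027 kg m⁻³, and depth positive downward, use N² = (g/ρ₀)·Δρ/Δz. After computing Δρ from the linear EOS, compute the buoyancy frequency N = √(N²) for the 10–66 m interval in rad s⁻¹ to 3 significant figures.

ΔT = -5.8 K, ΔS = +2.40 psu (deep − shallow).
Δρ/ρ₀ = −αΔT + βΔS = 1.45 × 10⁻³ + 1.776 × 10⁻³ = 3.226 × 10⁻³, so Δρ ≈ 3.313 kg m⁻³.
N² = (g/ρ₀)·Δρ/Δz = g·(Δρ/ρ₀)/Δz = 9.8 × 3.226 × 10⁻³ / 56 = 5.6455 × 10⁻⁴ s⁻².
N = √(5.6455 × 10⁻⁴) = 0.023760 rad s⁻¹ ≈ 0.0238 rad s⁻¹.

0.0238 rad s⁻¹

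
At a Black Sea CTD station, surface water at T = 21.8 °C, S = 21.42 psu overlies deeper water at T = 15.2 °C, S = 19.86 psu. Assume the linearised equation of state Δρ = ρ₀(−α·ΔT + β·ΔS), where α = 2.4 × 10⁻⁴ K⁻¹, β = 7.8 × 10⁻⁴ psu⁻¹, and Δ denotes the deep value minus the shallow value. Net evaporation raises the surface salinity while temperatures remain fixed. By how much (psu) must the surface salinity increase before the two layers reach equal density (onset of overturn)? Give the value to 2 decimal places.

0.47 psu

Neutral buoyancy requires −α(T_deep − T_surf) + β(S_deep − S_surf′) = 0.
S_surf′ = S_deep − (α/β)·ΔT = 19.86 − (2.4 × 10⁻⁴/7.8 × 10⁻⁴)·(-6.6) = 21.8908 psu.
Increase required: 21.8908 − 21.42 = 0.4708 psu.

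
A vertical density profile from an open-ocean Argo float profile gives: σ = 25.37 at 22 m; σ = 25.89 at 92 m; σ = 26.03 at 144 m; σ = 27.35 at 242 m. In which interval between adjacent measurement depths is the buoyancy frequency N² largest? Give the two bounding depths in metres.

144–242 m

Compute the density gradient over each adjacent pair:
  22–92 m: Δρ/Δz = 0.52/70 = 7.4 × 10⁻³ kg m⁻⁴
  92–144 m: Δρ/Δz = 0.14/52 = 2.7 × 10⁻³ kg m⁻⁴
  144–242 m: Δρ/Δz = 1.32/98 = 0.013 kg m⁻⁴
The largest gradient is in the 144–242 m interval — the pycnocline.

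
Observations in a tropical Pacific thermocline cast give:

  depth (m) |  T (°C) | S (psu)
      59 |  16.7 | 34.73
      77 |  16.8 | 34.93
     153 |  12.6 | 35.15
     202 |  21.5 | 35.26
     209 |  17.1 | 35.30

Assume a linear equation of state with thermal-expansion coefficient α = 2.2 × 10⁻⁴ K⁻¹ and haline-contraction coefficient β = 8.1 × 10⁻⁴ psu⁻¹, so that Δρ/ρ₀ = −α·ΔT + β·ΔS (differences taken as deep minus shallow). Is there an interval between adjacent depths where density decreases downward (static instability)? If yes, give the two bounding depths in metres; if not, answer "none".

153–202 m

Evaluate Δρ/ρ₀ = −αΔT + βΔS across each adjacent pair:
  59–77 m: −αΔT+βΔS = −(2.2 × 10⁻⁴)(+0.1)+(8.1 × 10⁻⁴)(+0.20) = 1.4 × 10⁻⁴ → stable
  77–153 m: −αΔT+βΔS = −(2.2 × 10⁻⁴)(-4.2)+(8.1 × 10⁻⁴)(+0.22) = 1.1 × 10⁻³ → stable
  153–202 m: −αΔT+βΔS = −(2.2 × 10⁻⁴)(+8.9)+(8.1 × 10⁻⁴)(+0.11) = -1.9 × 10⁻³ → UNSTABLE
  202–209 m: −αΔT+βΔS = −(2.2 × 10⁻⁴)(-4.4)+(8.1 × 10⁻⁴)(+0.04) = 1.0 × 10⁻³ → stable
The 153–202 m interval has Δρ < 0: lighter water underlies denser water.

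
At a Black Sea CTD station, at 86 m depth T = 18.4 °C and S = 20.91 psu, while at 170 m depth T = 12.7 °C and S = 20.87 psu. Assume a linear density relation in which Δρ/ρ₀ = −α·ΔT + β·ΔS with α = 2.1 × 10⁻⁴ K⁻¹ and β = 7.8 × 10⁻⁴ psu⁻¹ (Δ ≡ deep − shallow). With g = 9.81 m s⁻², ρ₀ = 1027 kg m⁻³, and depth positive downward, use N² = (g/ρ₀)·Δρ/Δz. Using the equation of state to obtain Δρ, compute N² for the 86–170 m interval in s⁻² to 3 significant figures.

ΔT = -5.7 K, ΔS = -0.04 psu (deep − shallow).
Δρ/ρ₀ = −αΔT + βΔS = 1.197 × 10⁻³ − 3.12 × 10⁻⁵ = 1.1658 × 10⁻³, so Δρ ≈ 1.197 kg m⁻³.
N² = (g/ρ₀)·Δρ/Δz = g·(Δρ/ρ₀)/Δz = 9.81 × 1.1658 × 10⁻³ / 84 = 1.3615 × 10⁻⁴ s⁻² ≈ 1.36 × 10⁻⁴ s⁻².

1.36 × 10⁻⁴ s⁻²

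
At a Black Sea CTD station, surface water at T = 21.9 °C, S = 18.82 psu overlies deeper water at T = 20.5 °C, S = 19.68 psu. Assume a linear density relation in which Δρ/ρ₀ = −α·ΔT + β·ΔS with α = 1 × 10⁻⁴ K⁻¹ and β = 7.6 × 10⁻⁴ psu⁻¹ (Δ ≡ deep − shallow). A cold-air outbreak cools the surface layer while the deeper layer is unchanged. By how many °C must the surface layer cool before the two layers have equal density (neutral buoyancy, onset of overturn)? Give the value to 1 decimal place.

Neutral buoyancy requires Δρ = 0, i.e. −α(T_deep − T_surf′) + β(S_deep − S_surf) = 0.
T_surf′ = T_deep − (β/α)·ΔS = 20.5 − (7.6 × 10⁻⁴/1 × 10⁻⁴)·(+0.86) = 13.964 °C.
Cooling required: 21.9 − (13.964) = 7.936 °C.

7.9 °C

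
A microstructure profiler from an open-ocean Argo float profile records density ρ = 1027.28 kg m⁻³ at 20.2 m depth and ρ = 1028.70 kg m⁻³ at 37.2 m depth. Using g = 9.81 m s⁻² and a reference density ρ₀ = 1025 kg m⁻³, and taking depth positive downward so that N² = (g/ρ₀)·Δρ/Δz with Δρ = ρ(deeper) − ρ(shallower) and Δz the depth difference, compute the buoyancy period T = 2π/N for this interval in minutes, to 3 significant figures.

Δρ = 1028.70 − 1027.28 = 1.42 kg m⁻³ over Δz = 37.2 − 20.2 = 17 m.
N² = (9.81/1025) × (1.42/17) = 7.9944 × 10⁻⁴ s⁻².
N = √(7.9944 × 10⁻⁴) = 0.028274 rad s⁻¹, so T = 2π/N = 222.22 s = 3.7037 min ≈ 3.70 min.

3.70 min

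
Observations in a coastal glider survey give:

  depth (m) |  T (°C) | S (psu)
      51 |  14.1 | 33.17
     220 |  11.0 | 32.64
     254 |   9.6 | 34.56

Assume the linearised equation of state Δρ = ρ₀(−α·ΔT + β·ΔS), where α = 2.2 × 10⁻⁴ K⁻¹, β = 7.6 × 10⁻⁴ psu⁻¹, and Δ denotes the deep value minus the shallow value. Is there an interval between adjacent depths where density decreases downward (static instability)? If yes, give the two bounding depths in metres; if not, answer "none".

none

Evaluate Δρ/ρ₀ = −αΔT + βΔS across each adjacent pair:
  51–220 m: −αΔT+βΔS = −(2.2 × 10⁻⁴)(-3.1)+(7.6 × 10⁻⁴)(-0.53) = 2.8 × 10⁻⁴ → stable
  220–254 m: −αΔT+βΔS = −(2.2 × 10⁻⁴)(-1.4)+(7.6 × 10⁻⁴)(+1.92) = 1.8 × 10⁻³ → stable
Every interval has Δρ > 0: the column is stably stratified throughout.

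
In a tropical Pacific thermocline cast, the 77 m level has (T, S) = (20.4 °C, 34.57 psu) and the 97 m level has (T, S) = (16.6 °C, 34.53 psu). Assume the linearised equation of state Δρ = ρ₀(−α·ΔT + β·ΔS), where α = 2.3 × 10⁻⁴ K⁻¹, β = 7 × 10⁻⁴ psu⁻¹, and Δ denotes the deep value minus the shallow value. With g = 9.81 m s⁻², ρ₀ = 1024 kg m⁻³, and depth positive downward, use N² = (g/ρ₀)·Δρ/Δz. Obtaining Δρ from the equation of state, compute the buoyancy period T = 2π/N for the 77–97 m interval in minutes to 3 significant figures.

5.14 min

ΔT = -3.8 K, ΔS = -0.04 psu (deep − shallow).
Δρ/ρ₀ = −αΔT + βΔS = 8.74 × 10⁻⁴ − 2.80 × 10⁻⁵ = 8.46 × 10⁻⁴, so Δρ ≈ 0.8663 kg m⁻³.
N² = (g/ρ₀)·Δρ/Δz = g·(Δρ/ρ₀)/Δz = 9.81 × 8.46 × 10⁻⁴ / 20 = 4.1496 × 10⁻⁴ s⁻².
N = √(4.1496 × 10⁻⁴) = 0.020371 rad s⁻¹ → T = 2π/N = 308.44 s = 5.1407 min ≈ 5.14 min.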